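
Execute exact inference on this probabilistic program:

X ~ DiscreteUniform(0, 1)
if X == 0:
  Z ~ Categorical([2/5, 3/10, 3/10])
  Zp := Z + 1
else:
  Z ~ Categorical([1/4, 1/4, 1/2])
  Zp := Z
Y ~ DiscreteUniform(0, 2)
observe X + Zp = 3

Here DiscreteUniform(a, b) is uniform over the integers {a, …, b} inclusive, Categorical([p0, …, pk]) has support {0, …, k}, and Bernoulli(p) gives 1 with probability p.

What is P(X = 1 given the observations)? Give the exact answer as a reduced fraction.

Enumerate traces; 6 have nonzero weight after conditioning:
  (X=0, Z=2, Y=0) weight 1/20
  (X=0, Z=2, Y=1) weight 1/20
  (X=0, Z=2, Y=2) weight 1/20
  (X=1, Z=2, Y=0) weight 1/12
  (X=1, Z=2, Y=1) weight 1/12
  (X=1, Z=2, Y=2) weight 1/12
Group by X:
  weight(X=0) = 3/20
  weight(X=1) = 1/4
Total weight = 3/20 + 1/4 = 2/5
P(X=0 | obs) = 3/20 / 2/5 = 3/8
P(X=1 | obs) = 1/4 / 2/5 = 5/8

P(X = 1 | obs) = 5/8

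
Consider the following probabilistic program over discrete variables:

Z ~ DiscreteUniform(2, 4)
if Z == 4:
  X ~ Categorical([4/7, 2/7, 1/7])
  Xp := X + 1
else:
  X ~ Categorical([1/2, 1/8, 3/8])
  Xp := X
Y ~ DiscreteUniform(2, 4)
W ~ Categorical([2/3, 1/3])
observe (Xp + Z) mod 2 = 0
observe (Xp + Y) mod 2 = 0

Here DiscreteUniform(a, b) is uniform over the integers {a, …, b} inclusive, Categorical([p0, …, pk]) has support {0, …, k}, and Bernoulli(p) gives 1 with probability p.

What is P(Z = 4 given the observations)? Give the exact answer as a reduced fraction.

Enumerate traces; 14 have nonzero weight after conditioning:
  (Z=2, X=0, Y=2, W=0) weight 1/27
  (Z=2, X=0, Y=2, W=1) weight 1/54
  (Z=2, X=0, Y=4, W=0) weight 1/27
  (Z=2, X=0, Y=4, W=1) weight 1/54
  (Z=2, X=2, Y=2, W=0) weight 1/36
  (Z=2, X=2, Y=2, W=1) weight 1/72
  (Z=2, X=2, Y=4, W=0) weight 1/36
  (Z=2, X=2, Y=4, W=1) weight 1/72
  (Z=3, X=1, Y=3, W=0) weight 1/108
  (Z=4, X=1, Y=2, W=0) weight 4/189
  … 4 more
Group by Z:
  weight(Z=2) = 7/36
  weight(Z=3) = 1/72
  weight(Z=4) = 4/63
Total weight = 7/36 + 1/72 + 4/63 = 137/504
P(Z=2 | obs) = 7/36 / 137/504 = 98/137
P(Z=3 | obs) = 1/72 / 137/504 = 7/137
P(Z=4 | obs) = 4/63 / 137/504 = 32/137

P(Z = 4 | obs) = 32/137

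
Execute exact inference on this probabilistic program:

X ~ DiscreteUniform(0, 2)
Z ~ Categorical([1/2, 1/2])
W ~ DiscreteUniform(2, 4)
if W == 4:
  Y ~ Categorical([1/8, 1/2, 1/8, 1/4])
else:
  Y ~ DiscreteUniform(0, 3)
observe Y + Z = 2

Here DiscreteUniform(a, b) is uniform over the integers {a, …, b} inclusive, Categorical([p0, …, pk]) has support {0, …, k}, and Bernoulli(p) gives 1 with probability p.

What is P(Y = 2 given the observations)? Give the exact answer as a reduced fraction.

Enumerate traces; 18 have nonzero weight after conditioning:
  (X=0, Z=0, W=2, Y=2) weight 1/72
  (X=0, Z=0, W=3, Y=2) weight 1/72
  (X=0, Z=0, W=4, Y=2) weight 1/144
  (X=0, Z=1, W=2, Y=1) weight 1/72
  (X=0, Z=1, W=3, Y=1) weight 1/72
  (X=0, Z=1, W=4, Y=1) weight 1/36
  (X=1, Z=0, W=2, Y=2) weight 1/72
  (X=1, Z=0, W=3, Y=2) weight 1/72
  … 10 more
Group by Y:
  weight(Y=1) = 1/6
  weight(Y=2) = 5/48
Total weight = 1/6 + 5/48 = 13/48
P(Y=1 | obs) = 1/6 / 13/48 = 8/13
P(Y=2 | obs) = 5/48 / 13/48 = 5/13

P(Y = 2 | obs) = 5/13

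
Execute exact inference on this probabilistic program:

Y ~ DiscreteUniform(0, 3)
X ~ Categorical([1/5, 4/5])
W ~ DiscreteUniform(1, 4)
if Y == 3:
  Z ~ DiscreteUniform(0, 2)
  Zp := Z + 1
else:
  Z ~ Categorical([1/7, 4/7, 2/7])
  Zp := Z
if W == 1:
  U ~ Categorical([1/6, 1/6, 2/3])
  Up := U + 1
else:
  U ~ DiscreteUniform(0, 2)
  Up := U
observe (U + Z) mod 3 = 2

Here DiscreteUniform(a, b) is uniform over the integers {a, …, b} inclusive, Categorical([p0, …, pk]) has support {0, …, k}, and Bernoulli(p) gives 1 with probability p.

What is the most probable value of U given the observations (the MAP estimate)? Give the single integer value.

Enumerate traces; 96 have nonzero weight after conditioning:
  (Y=0, X=0, W=1, Z=0, U=2) weight 1/840
  (Y=0, X=0, W=1, Z=1, U=1) weight 1/840
  (Y=0, X=0, W=1, Z=2, U=0) weight 1/1680
  (Y=0, X=0, W=2, Z=0, U=2) weight 1/1680
  (Y=0, X=0, W=2, Z=1, U=1) weight 1/420
  (Y=0, X=0, W=2, Z=2, U=0) weight 1/840
  (Y=0, X=0, W=3, Z=0, U=2) weight 1/1680
  (Y=0, X=0, W=3, Z=1, U=1) weight 1/420
  … 88 more
Group by U:
  weight(U=0) = 25/288
  weight(U=1) = 43/288
  weight(U=2) = 5/63
Total weight = 25/288 + 43/288 + 5/63 = 53/168
P(U=0 | obs) = 25/288 / 53/168 = 175/636
P(U=1 | obs) = 43/288 / 53/168 = 301/636
P(U=2 | obs) = 5/63 / 53/168 = 40/159
argmax = 1

argmax_v P(U = v | obs) = 1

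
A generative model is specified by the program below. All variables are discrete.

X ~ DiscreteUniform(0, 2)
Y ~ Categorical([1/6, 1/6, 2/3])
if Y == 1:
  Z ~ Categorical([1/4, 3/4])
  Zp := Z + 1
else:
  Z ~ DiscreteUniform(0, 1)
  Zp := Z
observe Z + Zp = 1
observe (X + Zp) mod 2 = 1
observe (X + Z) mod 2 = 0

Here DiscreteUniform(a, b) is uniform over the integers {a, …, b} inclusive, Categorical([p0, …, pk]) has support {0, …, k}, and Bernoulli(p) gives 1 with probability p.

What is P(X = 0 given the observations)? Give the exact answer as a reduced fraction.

Enumerate traces; 2 have nonzero weight after conditioning:
  (X=0, Y=1, Z=0) weight 1/72
  (X=2, Y=1, Z=0) weight 1/72
Group by X:
  weight(X=0) = 1/72
  weight(X=2) = 1/72
Total weight = 1/72 + 1/72 = 1/36
P(X=0 | obs) = 1/72 / 1/36 = 1/2
P(X=2 | obs) = 1/72 / 1/36 = 1/2

P(X = 0 | obs) = 1/2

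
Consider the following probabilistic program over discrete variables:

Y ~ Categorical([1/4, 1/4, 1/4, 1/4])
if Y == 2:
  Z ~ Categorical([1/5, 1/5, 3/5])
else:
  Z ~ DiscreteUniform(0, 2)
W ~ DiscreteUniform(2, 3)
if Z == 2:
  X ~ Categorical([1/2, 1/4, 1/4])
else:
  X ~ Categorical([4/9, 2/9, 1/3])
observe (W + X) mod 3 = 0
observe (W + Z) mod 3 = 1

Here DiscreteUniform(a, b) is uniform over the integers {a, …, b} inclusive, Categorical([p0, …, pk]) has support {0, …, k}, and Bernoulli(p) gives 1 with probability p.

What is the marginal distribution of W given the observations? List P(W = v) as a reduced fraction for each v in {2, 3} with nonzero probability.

P(W=2) = 3/7, P(W=3) = 4/7

Enumerate traces; 8 have nonzero weight after conditioning:
  (Y=0, Z=1, W=3, X=0) weight 1/54
  (Y=0, Z=2, W=2, X=1) weight 1/96
  (Y=1, Z=1, W=3, X=0) weight 1/54
  (Y=1, Z=2, W=2, X=1) weight 1/96
  (Y=2, Z=1, W=3, X=0) weight 1/90
  (Y=2, Z=2, W=2, X=1) weight 3/160
  (Y=3, Z=1, W=3, X=0) weight 1/54
  (Y=3, Z=2, W=2, X=1) weight 1/96
Group by W:
  weight(W=2) = 1/20
  weight(W=3) = 1/15
Total weight = 1/20 + 1/15 = 7/60
P(W=2 | obs) = 1/20 / 7/60 = 3/7
P(W=3 | obs) = 1/15 / 7/60 = 4/7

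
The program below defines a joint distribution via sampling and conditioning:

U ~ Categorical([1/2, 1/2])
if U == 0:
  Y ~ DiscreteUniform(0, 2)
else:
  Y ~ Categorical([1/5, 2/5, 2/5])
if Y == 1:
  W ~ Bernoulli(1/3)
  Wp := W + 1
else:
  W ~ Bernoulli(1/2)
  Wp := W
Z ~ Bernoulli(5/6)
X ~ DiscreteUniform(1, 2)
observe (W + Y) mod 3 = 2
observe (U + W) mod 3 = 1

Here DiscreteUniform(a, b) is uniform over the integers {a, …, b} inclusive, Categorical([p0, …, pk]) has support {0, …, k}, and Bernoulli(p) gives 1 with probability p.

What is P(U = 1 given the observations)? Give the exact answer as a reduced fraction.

Enumerate traces; 8 have nonzero weight after conditioning:
  (U=0, Y=1, W=1, Z=0, X=1) weight 1/216
  (U=0, Y=1, W=1, Z=0, X=2) weight 1/216
  (U=0, Y=1, W=1, Z=1, X=1) weight 5/216
  (U=0, Y=1, W=1, Z=1, X=2) weight 5/216
  (U=1, Y=2, W=0, Z=0, X=1) weight 1/120
  (U=1, Y=2, W=0, Z=0, X=2) weight 1/120
  (U=1, Y=2, W=0, Z=1, X=1) weight 1/24
  (U=1, Y=2, W=0, Z=1, X=2) weight 1/24
Group by U:
  weight(U=0) = 1/18
  weight(U=1) = 1/10
Total weight = 1/18 + 1/10 = 7/45
P(U=0 | obs) = 1/18 / 7/45 = 5/14
P(U=1 | obs) = 1/10 / 7/45 = 9/14

P(U = 1 | obs) = 9/14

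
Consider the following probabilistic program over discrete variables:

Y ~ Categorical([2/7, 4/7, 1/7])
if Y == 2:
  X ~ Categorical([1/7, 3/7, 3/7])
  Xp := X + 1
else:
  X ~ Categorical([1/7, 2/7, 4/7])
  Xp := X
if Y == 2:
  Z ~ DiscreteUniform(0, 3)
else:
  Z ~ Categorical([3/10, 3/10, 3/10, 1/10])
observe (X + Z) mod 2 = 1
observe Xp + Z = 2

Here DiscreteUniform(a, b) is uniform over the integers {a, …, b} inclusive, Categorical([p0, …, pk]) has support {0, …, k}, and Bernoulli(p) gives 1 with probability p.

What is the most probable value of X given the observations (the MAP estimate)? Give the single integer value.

Enumerate traces; 2 have nonzero weight after conditioning:
  (Y=2, X=0, Z=1) weight 1/196
  (Y=2, X=1, Z=0) weight 3/196
Group by X:
  weight(X=0) = 1/196
  weight(X=1) = 3/196
Total weight = 1/196 + 3/196 = 1/49
P(X=0 | obs) = 1/196 / 1/49 = 1/4
P(X=1 | obs) = 3/196 / 1/49 = 3/4
argmax = 1

argmax_v P(X = v | obs) = 1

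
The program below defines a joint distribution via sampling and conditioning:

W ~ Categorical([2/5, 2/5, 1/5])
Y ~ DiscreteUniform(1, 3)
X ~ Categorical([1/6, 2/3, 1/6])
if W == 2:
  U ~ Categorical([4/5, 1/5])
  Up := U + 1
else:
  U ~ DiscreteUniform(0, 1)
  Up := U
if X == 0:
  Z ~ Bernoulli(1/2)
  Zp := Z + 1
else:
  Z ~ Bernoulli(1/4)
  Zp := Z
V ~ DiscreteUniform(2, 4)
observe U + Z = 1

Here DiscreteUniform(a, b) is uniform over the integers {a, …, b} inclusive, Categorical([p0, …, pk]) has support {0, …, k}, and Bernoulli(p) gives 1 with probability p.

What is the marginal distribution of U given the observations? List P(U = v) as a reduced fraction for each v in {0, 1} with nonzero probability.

Enumerate traces; 162 have nonzero weight after conditioning:
  (W=0, Y=1, X=0, U=0, Z=1, V=2) weight 1/540
  (W=0, Y=1, X=0, U=0, Z=1, V=3) weight 1/540
  (W=0, Y=1, X=0, U=0, Z=1, V=4) weight 1/540
  (W=0, Y=1, X=0, U=1, Z=0, V=2) weight 1/540
  (W=0, Y=1, X=0, U=1, Z=0, V=3) weight 1/540
  (W=0, Y=1, X=0, U=1, Z=0, V=4) weight 1/540
  (W=0, Y=1, X=1, U=0, Z=1, V=2) weight 1/270
  (W=0, Y=1, X=1, U=0, Z=1, V=3) weight 1/270
  … 154 more
Group by U:
  weight(U=0) = 49/300
  weight(U=1) = 187/600
Total weight = 49/300 + 187/600 = 19/40
P(U=0 | obs) = 49/300 / 19/40 = 98/285
P(U=1 | obs) = 187/600 / 19/40 = 187/285

P(U=0) = 98/285, P(U=1) = 187/285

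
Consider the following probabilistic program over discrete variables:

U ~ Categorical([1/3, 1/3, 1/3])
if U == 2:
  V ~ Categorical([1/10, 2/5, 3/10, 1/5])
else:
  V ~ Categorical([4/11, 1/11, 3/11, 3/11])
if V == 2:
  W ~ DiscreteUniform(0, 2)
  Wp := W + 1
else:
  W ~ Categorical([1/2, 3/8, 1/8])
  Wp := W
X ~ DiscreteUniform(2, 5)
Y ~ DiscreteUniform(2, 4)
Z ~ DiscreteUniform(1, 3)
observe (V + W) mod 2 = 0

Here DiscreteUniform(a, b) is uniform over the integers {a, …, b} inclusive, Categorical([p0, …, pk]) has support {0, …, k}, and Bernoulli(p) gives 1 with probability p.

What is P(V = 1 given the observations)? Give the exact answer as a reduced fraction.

Enumerate traces; 648 have nonzero weight after conditioning:
  (U=0, V=0, W=0, X=2, Y=2, Z=1) weight 1/594
  (U=0, V=0, W=0, X=2, Y=2, Z=2) weight 1/594
  (U=0, V=0, W=0, X=2, Y=2, Z=3) weight 1/594
  (U=0, V=0, W=0, X=2, Y=3, Z=1) weight 1/594
  (U=0, V=0, W=0, X=2, Y=3, Z=2) weight 1/594
  (U=0, V=0, W=0, X=2, Y=3, Z=3) weight 1/594
  (U=0, V=0, W=0, X=2, Y=4, Z=1) weight 1/594
  (U=0, V=0, W=0, X=2, Y=4, Z=2) weight 1/594
  (U=0, V=1, W=1, X=2, Y=2, Z=1) weight 1/3168
  (U=0, V=2, W=0, X=2, Y=2, Z=1) weight 1/1188
  … 638 more
Group by V:
  weight(V=0) = 91/528
  weight(V=1) = 4/55
  weight(V=2) = 31/165
  weight(V=3) = 41/440
Total weight = 91/528 + 4/55 + 31/165 + 41/440 = 463/880
P(V=0 | obs) = 91/528 / 463/880 = 455/1389
P(V=1 | obs) = 4/55 / 463/880 = 64/463
P(V=2 | obs) = 31/165 / 463/880 = 496/1389
P(V=3 | obs) = 41/440 / 463/880 = 82/463

P(V = 1 | obs) = 64/463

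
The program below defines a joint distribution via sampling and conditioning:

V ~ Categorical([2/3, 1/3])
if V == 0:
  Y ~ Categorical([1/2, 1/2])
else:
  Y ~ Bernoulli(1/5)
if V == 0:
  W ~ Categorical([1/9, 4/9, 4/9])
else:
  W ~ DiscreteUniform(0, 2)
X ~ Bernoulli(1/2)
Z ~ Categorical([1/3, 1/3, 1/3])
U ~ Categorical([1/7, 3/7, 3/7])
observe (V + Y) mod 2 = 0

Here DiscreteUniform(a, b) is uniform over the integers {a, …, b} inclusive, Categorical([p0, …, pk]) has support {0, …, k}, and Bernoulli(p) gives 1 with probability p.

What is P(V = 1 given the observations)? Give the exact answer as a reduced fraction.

P(V = 1 | obs) = 1/6

Enumerate traces; 108 have nonzero weight after conditioning:
  (V=0, Y=0, W=0, X=0, Z=0, U=0) weight 1/1134
  (V=0, Y=0, W=0, X=0, Z=0, U=1) weight 1/378
  (V=0, Y=0, W=0, X=0, Z=0, U=2) weight 1/378
  (V=0, Y=0, W=0, X=0, Z=1, U=0) weight 1/1134
  (V=0, Y=0, W=0, X=0, Z=1, U=1) weight 1/378
  (V=0, Y=0, W=0, X=0, Z=1, U=2) weight 1/378
  (V=0, Y=0, W=0, X=0, Z=2, U=0) weight 1/1134
  (V=0, Y=0, W=0, X=0, Z=2, U=1) weight 1/378
  (V=1, Y=1, W=0, X=0, Z=0, U=0) weight 1/1890
  … 99 more
Group by V:
  weight(V=0) = 1/3
  weight(V=1) = 1/15
Total weight = 1/3 + 1/15 = 2/5
P(V=0 | obs) = 1/3 / 2/5 = 5/6
P(V=1 | obs) = 1/15 / 2/5 = 1/6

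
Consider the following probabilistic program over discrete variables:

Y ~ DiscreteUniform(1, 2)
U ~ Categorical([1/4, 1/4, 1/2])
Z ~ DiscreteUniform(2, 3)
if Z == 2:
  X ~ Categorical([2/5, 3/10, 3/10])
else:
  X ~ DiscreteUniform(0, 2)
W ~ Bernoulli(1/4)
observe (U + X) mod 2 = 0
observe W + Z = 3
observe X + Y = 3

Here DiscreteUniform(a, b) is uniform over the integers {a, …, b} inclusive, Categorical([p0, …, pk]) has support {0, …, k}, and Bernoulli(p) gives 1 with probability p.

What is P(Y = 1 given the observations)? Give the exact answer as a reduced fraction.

P(Y = 1 | obs) = 3/4

Enumerate traces; 6 have nonzero weight after conditioning:
  (Y=1, U=0, Z=2, X=2, W=1) weight 3/640
  (Y=1, U=0, Z=3, X=2, W=0) weight 1/64
  (Y=1, U=2, Z=2, X=2, W=1) weight 3/320
  (Y=1, U=2, Z=3, X=2, W=0) weight 1/32
  (Y=2, U=1, Z=2, X=1, W=1) weight 3/640
  (Y=2, U=1, Z=3, X=1, W=0) weight 1/64
Group by Y:
  weight(Y=1) = 39/640
  weight(Y=2) = 13/640
Total weight = 39/640 + 13/640 = 13/160
P(Y=1 | obs) = 39/640 / 13/160 = 3/4
P(Y=2 | obs) = 13/640 / 13/160 = 1/4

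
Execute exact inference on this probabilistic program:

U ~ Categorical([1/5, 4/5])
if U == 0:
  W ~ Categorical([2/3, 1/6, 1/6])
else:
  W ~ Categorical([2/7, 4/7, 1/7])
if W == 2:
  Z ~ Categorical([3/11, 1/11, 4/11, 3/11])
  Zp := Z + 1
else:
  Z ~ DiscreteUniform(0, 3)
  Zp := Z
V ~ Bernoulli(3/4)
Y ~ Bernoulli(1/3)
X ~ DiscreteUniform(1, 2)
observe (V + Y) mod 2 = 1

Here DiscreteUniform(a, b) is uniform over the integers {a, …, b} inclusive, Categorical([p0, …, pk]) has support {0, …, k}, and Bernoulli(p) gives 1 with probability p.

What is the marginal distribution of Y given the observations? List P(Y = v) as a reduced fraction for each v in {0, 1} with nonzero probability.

P(Y=0) = 6/7, P(Y=1) = 1/7

Enumerate traces; 96 have nonzero weight after conditioning:
  (U=0, W=0, Z=0, V=0, Y=1, X=1) weight 1/720
  (U=0, W=0, Z=0, V=0, Y=1, X=2) weight 1/720
  (U=0, W=0, Z=0, V=1, Y=0, X=1) weight 1/120
  (U=0, W=0, Z=0, V=1, Y=0, X=2) weight 1/120
  (U=0, W=0, Z=1, V=0, Y=1, X=1) weight 1/720
  (U=0, W=0, Z=1, V=0, Y=1, X=2) weight 1/720
  (U=0, W=0, Z=1, V=1, Y=0, X=1) weight 1/120
  (U=0, W=0, Z=1, V=1, Y=0, X=2) weight 1/120
  … 88 more
Group by Y:
  weight(Y=0) = 1/2
  weight(Y=1) = 1/12
Total weight = 1/2 + 1/12 = 7/12
P(Y=0 | obs) = 1/2 / 7/12 = 6/7
P(Y=1 | obs) = 1/12 / 7/12 = 1/7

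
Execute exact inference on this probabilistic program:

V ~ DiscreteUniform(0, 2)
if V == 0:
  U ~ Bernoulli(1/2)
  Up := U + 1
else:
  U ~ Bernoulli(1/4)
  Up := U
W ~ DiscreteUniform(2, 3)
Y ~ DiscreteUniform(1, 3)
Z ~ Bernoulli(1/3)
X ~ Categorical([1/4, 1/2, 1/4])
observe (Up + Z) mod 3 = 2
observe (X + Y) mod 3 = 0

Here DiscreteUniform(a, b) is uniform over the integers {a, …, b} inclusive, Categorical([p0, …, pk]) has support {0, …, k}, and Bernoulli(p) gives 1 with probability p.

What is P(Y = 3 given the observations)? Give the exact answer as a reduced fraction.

P(Y = 3 | obs) = 1/4

Enumerate traces; 24 have nonzero weight after conditioning:
  (V=0, U=0, W=2, Y=1, Z=1, X=2) weight 1/432
  (V=0, U=0, W=2, Y=2, Z=1, X=1) weight 1/216
  (V=0, U=0, W=2, Y=3, Z=1, X=0) weight 1/432
  (V=0, U=0, W=3, Y=1, Z=1, X=2) weight 1/432
  (V=0, U=0, W=3, Y=2, Z=1, X=1) weight 1/216
  (V=0, U=0, W=3, Y=3, Z=1, X=0) weight 1/432
  (V=0, U=1, W=2, Y=1, Z=0, X=2) weight 1/216
  (V=0, U=1, W=2, Y=2, Z=0, X=1) weight 1/108
  … 16 more
Group by Y:
  weight(Y=1) = 1/54
  weight(Y=2) = 1/27
  weight(Y=3) = 1/54
Total weight = 1/54 + 1/27 + 1/54 = 2/27
P(Y=1 | obs) = 1/54 / 2/27 = 1/4
P(Y=2 | obs) = 1/27 / 2/27 = 1/2
P(Y=3 | obs) = 1/54 / 2/27 = 1/4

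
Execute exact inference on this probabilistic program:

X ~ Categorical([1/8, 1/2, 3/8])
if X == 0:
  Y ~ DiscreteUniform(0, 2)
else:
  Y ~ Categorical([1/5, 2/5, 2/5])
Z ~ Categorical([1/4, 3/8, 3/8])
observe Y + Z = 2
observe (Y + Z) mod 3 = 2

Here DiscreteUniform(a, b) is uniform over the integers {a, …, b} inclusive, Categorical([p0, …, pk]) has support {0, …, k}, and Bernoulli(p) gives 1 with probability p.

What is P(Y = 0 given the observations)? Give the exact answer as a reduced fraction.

P(Y = 0 | obs) = 78/313

Enumerate traces; 9 have nonzero weight after conditioning:
  (X=0, Y=0, Z=2) weight 1/64
  (X=0, Y=1, Z=1) weight 1/64
  (X=0, Y=2, Z=0) weight 1/96
  (X=1, Y=0, Z=2) weight 3/80
  (X=1, Y=1, Z=1) weight 3/40
  (X=1, Y=2, Z=0) weight 1/20
  (X=2, Y=0, Z=2) weight 9/320
  (X=2, Y=1, Z=1) weight 9/160
  … 1 more
Group by Y:
  weight(Y=0) = 13/160
  weight(Y=1) = 47/320
  weight(Y=2) = 47/480
Total weight = 13/160 + 47/320 + 47/480 = 313/960
P(Y=0 | obs) = 13/160 / 313/960 = 78/313
P(Y=1 | obs) = 47/320 / 313/960 = 141/313
P(Y=2 | obs) = 47/480 / 313/960 = 94/313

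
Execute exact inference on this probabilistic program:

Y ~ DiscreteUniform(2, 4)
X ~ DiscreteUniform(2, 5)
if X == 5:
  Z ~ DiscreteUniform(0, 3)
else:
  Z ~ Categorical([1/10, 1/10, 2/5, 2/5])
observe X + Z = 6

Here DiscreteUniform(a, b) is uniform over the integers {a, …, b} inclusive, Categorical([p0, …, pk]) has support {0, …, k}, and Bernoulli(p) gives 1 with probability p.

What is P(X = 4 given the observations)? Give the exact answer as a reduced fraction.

Enumerate traces; 9 have nonzero weight after conditioning:
  (Y=2, X=3, Z=3) weight 1/30
  (Y=2, X=4, Z=2) weight 1/30
  (Y=2, X=5, Z=1) weight 1/48
  (Y=3, X=3, Z=3) weight 1/30
  (Y=3, X=4, Z=2) weight 1/30
  (Y=3, X=5, Z=1) weight 1/48
  (Y=4, X=3, Z=3) weight 1/30
  (Y=4, X=4, Z=2) weight 1/30
  … 1 more
Group by X:
  weight(X=3) = 1/10
  weight(X=4) = 1/10
  weight(X=5) = 1/16
Total weight = 1/10 + 1/10 + 1/16 = 21/80
P(X=3 | obs) = 1/10 / 21/80 = 8/21
P(X=4 | obs) = 1/10 / 21/80 = 8/21
P(X=5 | obs) = 1/16 / 21/80 = 5/21

P(X = 4 | obs) = 8/21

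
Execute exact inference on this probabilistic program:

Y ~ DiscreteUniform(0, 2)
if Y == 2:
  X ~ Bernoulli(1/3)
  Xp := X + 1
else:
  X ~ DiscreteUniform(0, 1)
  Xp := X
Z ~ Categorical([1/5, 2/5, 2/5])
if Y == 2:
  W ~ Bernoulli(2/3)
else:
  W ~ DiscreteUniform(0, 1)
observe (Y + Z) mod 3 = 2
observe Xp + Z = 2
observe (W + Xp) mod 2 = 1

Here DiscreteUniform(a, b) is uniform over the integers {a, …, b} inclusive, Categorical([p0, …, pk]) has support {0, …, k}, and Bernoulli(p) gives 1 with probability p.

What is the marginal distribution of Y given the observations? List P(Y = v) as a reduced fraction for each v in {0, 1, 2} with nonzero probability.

P(Y=0) = 9/22, P(Y=1) = 9/22, P(Y=2) = 2/11

Enumerate traces; 3 have nonzero weight after conditioning:
  (Y=0, X=0, Z=2, W=1) weight 1/30
  (Y=1, X=1, Z=1, W=0) weight 1/30
  (Y=2, X=1, Z=0, W=1) weight 2/135
Group by Y:
  weight(Y=0) = 1/30
  weight(Y=1) = 1/30
  weight(Y=2) = 2/135
Total weight = 1/30 + 1/30 + 2/135 = 11/135
P(Y=0 | obs) = 1/30 / 11/135 = 9/22
P(Y=1 | obs) = 1/30 / 11/135 = 9/22
P(Y=2 | obs) = 2/135 / 11/135 = 2/11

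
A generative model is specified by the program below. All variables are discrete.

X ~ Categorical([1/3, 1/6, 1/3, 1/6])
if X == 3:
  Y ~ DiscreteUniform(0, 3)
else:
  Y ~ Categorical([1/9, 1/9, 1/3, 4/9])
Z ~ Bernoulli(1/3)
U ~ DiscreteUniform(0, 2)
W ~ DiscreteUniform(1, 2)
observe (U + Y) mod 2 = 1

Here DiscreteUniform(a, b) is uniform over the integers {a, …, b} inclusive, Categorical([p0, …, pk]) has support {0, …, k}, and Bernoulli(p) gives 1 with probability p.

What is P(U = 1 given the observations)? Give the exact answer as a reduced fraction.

Enumerate traces; 96 have nonzero weight after conditioning:
  (X=0, Y=0, Z=0, U=1, W=1) weight 1/243
  (X=0, Y=0, Z=0, U=1, W=2) weight 1/243
  (X=0, Y=0, Z=1, U=1, W=1) weight 1/486
  (X=0, Y=0, Z=1, U=1, W=2) weight 1/486
  (X=0, Y=1, Z=0, U=0, W=1) weight 1/243
  (X=0, Y=1, Z=0, U=0, W=2) weight 1/243
  (X=0, Y=1, Z=0, U=2, W=1) weight 1/243
  (X=0, Y=1, Z=0, U=2, W=2) weight 1/243
  … 88 more
Group by U:
  weight(U=0) = 59/324
  weight(U=1) = 49/324
  weight(U=2) = 59/324
Total weight = 59/324 + 49/324 + 59/324 = 167/324
P(U=0 | obs) = 59/324 / 167/324 = 59/167
P(U=1 | obs) = 49/324 / 167/324 = 49/167
P(U=2 | obs) = 59/324 / 167/324 = 59/167

P(U = 1 | obs) = 49/167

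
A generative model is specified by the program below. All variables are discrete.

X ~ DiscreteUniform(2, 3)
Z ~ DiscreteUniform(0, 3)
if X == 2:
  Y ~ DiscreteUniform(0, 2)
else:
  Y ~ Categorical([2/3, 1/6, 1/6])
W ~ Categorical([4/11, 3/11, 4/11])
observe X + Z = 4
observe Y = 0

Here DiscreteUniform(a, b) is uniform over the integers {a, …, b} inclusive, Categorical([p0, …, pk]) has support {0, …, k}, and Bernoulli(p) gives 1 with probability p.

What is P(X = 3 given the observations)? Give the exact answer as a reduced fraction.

Enumerate traces; 6 have nonzero weight after conditioning:
  (X=2, Z=2, Y=0, W=0) weight 1/66
  (X=2, Z=2, Y=0, W=1) weight 1/88
  (X=2, Z=2, Y=0, W=2) weight 1/66
  (X=3, Z=1, Y=0, W=0) weight 1/33
  (X=3, Z=1, Y=0, W=1) weight 1/44
  (X=3, Z=1, Y=0, W=2) weight 1/33
Group by X:
  weight(X=2) = 1/24
  weight(X=3) = 1/12
Total weight = 1/24 + 1/12 = 1/8
P(X=2 | obs) = 1/24 / 1/8 = 1/3
P(X=3 | obs) = 1/12 / 1/8 = 2/3

P(X = 3 | obs) = 2/3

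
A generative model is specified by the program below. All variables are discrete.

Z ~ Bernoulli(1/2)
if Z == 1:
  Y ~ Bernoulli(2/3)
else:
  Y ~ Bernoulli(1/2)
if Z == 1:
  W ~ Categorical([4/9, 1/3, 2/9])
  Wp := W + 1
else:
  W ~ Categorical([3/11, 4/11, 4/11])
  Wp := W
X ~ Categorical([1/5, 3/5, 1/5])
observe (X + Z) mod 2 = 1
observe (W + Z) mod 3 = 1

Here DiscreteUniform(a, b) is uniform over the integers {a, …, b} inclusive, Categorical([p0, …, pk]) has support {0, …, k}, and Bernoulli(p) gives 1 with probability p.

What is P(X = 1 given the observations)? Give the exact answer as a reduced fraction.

P(X = 1 | obs) = 27/49

Enumerate traces; 6 have nonzero weight after conditioning:
  (Z=0, Y=0, W=1, X=1) weight 3/55
  (Z=0, Y=1, W=1, X=1) weight 3/55
  (Z=1, Y=0, W=0, X=0) weight 2/135
  (Z=1, Y=0, W=0, X=2) weight 2/135
  (Z=1, Y=1, W=0, X=0) weight 4/135
  (Z=1, Y=1, W=0, X=2) weight 4/135
Group by X:
  weight(X=0) = 2/45
  weight(X=1) = 6/55
  weight(X=2) = 2/45
Total weight = 2/45 + 6/55 + 2/45 = 98/495
P(X=0 | obs) = 2/45 / 98/495 = 11/49
P(X=1 | obs) = 6/55 / 98/495 = 27/49
P(X=2 | obs) = 2/45 / 98/495 = 11/49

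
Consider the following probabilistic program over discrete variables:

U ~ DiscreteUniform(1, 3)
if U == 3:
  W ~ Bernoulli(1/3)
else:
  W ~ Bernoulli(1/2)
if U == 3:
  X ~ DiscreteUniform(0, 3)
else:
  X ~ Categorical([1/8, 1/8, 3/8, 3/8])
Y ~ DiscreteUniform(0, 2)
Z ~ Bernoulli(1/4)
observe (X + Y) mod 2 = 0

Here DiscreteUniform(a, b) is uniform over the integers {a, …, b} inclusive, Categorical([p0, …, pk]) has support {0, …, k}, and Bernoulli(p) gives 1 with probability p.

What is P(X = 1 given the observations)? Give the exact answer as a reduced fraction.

Enumerate traces; 72 have nonzero weight after conditioning:
  (U=1, W=0, X=0, Y=0, Z=0) weight 1/192
  (U=1, W=0, X=0, Y=0, Z=1) weight 1/576
  (U=1, W=0, X=0, Y=2, Z=0) weight 1/192
  (U=1, W=0, X=0, Y=2, Z=1) weight 1/576
  (U=1, W=0, X=1, Y=1, Z=0) weight 1/192
  (U=1, W=0, X=1, Y=1, Z=1) weight 1/576
  (U=1, W=0, X=2, Y=0, Z=0) weight 1/64
  (U=1, W=0, X=2, Y=0, Z=1) weight 1/192
  (U=1, W=0, X=3, Y=1, Z=0) weight 1/64
  … 63 more
Group by X:
  weight(X=0) = 1/9
  weight(X=1) = 1/18
  weight(X=2) = 2/9
  weight(X=3) = 1/9
Total weight = 1/9 + 1/18 + 2/9 + 1/9 = 1/2
P(X=0 | obs) = 1/9 / 1/2 = 2/9
P(X=1 | obs) = 1/18 / 1/2 = 1/9
P(X=2 | obs) = 2/9 / 1/2 = 4/9
P(X=3 | obs) = 1/9 / 1/2 = 2/9

P(X = 1 | obs) = 1/9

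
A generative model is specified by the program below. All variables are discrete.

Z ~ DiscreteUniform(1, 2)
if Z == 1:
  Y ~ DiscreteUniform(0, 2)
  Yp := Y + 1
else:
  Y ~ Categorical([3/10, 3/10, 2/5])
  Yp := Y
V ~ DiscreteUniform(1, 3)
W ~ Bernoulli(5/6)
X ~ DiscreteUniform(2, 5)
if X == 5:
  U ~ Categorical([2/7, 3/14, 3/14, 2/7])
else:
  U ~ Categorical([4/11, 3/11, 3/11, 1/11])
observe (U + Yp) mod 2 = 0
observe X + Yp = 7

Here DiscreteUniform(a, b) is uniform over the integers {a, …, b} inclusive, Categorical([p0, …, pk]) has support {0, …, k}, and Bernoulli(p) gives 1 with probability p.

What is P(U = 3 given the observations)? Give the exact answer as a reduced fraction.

P(U = 3 | obs) = 10/161

Enumerate traces; 36 have nonzero weight after conditioning:
  (Z=1, Y=1, V=1, W=0, X=5, U=0) weight 1/1512
  (Z=1, Y=1, V=1, W=0, X=5, U=2) weight 1/2016
  (Z=1, Y=1, V=1, W=1, X=5, U=0) weight 5/1512
  (Z=1, Y=1, V=1, W=1, X=5, U=2) weight 5/2016
  (Z=1, Y=1, V=2, W=0, X=5, U=0) weight 1/1512
  (Z=1, Y=1, V=2, W=0, X=5, U=2) weight 1/2016
  (Z=1, Y=1, V=2, W=1, X=5, U=0) weight 5/1512
  (Z=1, Y=1, V=2, W=1, X=5, U=2) weight 5/2016
  (Z=1, Y=2, V=1, W=0, X=4, U=1) weight 1/1584
  (Z=1, Y=2, V=1, W=0, X=4, U=3) weight 1/4752
  … 26 more
Group by U:
  weight(U=0) = 11/420
  weight(U=1) = 1/88
  weight(U=2) = 11/560
  weight(U=3) = 1/264
Total weight = 11/420 + 1/88 + 11/560 + 1/264 = 161/2640
P(U=0 | obs) = 11/420 / 161/2640 = 484/1127
P(U=1 | obs) = 1/88 / 161/2640 = 30/161
P(U=2 | obs) = 11/560 / 161/2640 = 363/1127
P(U=3 | obs) = 1/264 / 161/2640 = 10/161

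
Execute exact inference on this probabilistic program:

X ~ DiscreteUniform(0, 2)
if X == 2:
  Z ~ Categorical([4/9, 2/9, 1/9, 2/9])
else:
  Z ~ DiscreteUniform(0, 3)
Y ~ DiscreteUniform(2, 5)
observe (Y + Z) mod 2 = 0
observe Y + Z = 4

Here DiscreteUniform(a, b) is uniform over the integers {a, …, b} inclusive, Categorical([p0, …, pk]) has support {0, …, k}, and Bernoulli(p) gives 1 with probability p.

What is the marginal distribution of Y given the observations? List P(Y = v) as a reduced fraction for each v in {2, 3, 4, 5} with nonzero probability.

Enumerate traces; 9 have nonzero weight after conditioning:
  (X=0, Z=0, Y=4) weight 1/48
  (X=0, Z=1, Y=3) weight 1/48
  (X=0, Z=2, Y=2) weight 1/48
  (X=1, Z=0, Y=4) weight 1/48
  (X=1, Z=1, Y=3) weight 1/48
  (X=1, Z=2, Y=2) weight 1/48
  (X=2, Z=0, Y=4) weight 1/27
  (X=2, Z=1, Y=3) weight 1/54
  … 1 more
Group by Y:
  weight(Y=2) = 11/216
  weight(Y=3) = 13/216
  weight(Y=4) = 17/216
Total weight = 11/216 + 13/216 + 17/216 = 41/216
P(Y=2 | obs) = 11/216 / 41/216 = 11/41
P(Y=3 | obs) = 13/216 / 41/216 = 13/41
P(Y=4 | obs) = 17/216 / 41/216 = 17/41

P(Y=2) = 11/41, P(Y=3) = 13/41, P(Y=4) = 17/41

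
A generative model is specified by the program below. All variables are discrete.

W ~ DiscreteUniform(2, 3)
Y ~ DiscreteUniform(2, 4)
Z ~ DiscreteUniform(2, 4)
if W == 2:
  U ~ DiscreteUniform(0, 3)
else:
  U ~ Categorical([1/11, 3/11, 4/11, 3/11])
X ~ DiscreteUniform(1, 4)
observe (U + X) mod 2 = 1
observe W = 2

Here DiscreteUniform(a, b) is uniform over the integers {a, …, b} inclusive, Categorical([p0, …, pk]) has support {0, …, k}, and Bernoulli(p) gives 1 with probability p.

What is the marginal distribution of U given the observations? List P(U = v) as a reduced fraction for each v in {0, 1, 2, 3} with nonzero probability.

Enumerate traces; 72 have nonzero weight after conditioning:
  (W=2, Y=2, Z=2, U=0, X=1) weight 1/288
  (W=2, Y=2, Z=2, U=0, X=3) weight 1/288
  (W=2, Y=2, Z=2, U=1, X=2) weight 1/288
  (W=2, Y=2, Z=2, U=1, X=4) weight 1/288
  (W=2, Y=2, Z=2, U=2, X=1) weight 1/288
  (W=2, Y=2, Z=2, U=2, X=3) weight 1/288
  (W=2, Y=2, Z=2, U=3, X=2) weight 1/288
  (W=2, Y=2, Z=2, U=3, X=4) weight 1/288
  … 64 more
Group by U:
  weight(U=0) = 1/16
  weight(U=1) = 1/16
  weight(U=2) = 1/16
  weight(U=3) = 1/16
Total weight = 1/16 + 1/16 + 1/16 + 1/16 = 1/4
P(U=0 | obs) = 1/16 / 1/4 = 1/4
P(U=1 | obs) = 1/16 / 1/4 = 1/4
P(U=2 | obs) = 1/16 / 1/4 = 1/4
P(U=3 | obs) = 1/16 / 1/4 = 1/4

P(U=0) = 1/4, P(U=1) = 1/4, P(U=2) = 1/4, P(U=3) = 1/4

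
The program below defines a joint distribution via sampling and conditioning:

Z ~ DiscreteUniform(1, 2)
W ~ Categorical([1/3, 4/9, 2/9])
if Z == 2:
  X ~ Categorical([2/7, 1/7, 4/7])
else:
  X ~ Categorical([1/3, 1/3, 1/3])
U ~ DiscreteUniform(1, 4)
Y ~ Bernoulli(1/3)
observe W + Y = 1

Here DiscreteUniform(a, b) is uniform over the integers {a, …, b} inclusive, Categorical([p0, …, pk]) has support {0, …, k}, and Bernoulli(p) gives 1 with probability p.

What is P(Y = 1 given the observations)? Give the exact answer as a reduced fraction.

P(Y = 1 | obs) = 3/11

Enumerate traces; 48 have nonzero weight after conditioning:
  (Z=1, W=0, X=0, U=1, Y=1) weight 1/216
  (Z=1, W=0, X=0, U=2, Y=1) weight 1/216
  (Z=1, W=0, X=0, U=3, Y=1) weight 1/216
  (Z=1, W=0, X=0, U=4, Y=1) weight 1/216
  (Z=1, W=0, X=1, U=1, Y=1) weight 1/216
  (Z=1, W=0, X=1, U=2, Y=1) weight 1/216
  (Z=1, W=0, X=1, U=3, Y=1) weight 1/216
  (Z=1, W=0, X=1, U=4, Y=1) weight 1/216
  (Z=1, W=1, X=0, U=1, Y=0) weight 1/81
  … 39 more
Group by Y:
  weight(Y=0) = 8/27
  weight(Y=1) = 1/9
Total weight = 8/27 + 1/9 = 11/27
P(Y=0 | obs) = 8/27 / 11/27 = 8/11
P(Y=1 | obs) = 1/9 / 11/27 = 3/11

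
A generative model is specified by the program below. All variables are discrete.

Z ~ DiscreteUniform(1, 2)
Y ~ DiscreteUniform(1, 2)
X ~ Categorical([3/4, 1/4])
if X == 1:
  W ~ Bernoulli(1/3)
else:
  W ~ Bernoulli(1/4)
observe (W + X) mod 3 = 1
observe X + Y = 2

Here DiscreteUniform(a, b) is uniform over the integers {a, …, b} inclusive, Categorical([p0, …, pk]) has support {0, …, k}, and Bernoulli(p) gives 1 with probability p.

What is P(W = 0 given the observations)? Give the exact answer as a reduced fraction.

P(W = 0 | obs) = 8/17

Enumerate traces; 4 have nonzero weight after conditioning:
  (Z=1, Y=1, X=1, W=0) weight 1/24
  (Z=1, Y=2, X=0, W=1) weight 3/64
  (Z=2, Y=1, X=1, W=0) weight 1/24
  (Z=2, Y=2, X=0, W=1) weight 3/64
Group by W:
  weight(W=0) = 1/12
  weight(W=1) = 3/32
Total weight = 1/12 + 3/32 = 17/96
P(W=0 | obs) = 1/12 / 17/96 = 8/17
P(W=1 | obs) = 3/32 / 17/96 = 9/17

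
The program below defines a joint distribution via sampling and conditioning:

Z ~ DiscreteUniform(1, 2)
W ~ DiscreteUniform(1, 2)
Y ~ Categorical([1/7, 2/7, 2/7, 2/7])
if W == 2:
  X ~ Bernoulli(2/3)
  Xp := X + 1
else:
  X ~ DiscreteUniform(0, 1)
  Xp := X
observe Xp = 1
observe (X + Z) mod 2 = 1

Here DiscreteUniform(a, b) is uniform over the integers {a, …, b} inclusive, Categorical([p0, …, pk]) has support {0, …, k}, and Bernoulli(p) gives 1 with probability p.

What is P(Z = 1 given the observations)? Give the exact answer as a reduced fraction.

P(Z = 1 | obs) = 2/5

Enumerate traces; 8 have nonzero weight after conditioning:
  (Z=1, W=2, Y=0, X=0) weight 1/84
  (Z=1, W=2, Y=1, X=0) weight 1/42
  (Z=1, W=2, Y=2, X=0) weight 1/42
  (Z=1, W=2, Y=3, X=0) weight 1/42
  (Z=2, W=1, Y=0, X=1) weight 1/56
  (Z=2, W=1, Y=1, X=1) weight 1/28
  (Z=2, W=1, Y=2, X=1) weight 1/28
  (Z=2, W=1, Y=3, X=1) weight 1/28
Group by Z:
  weight(Z=1) = 1/12
  weight(Z=2) = 1/8
Total weight = 1/12 + 1/8 = 5/24
P(Z=1 | obs) = 1/12 / 5/24 = 2/5
P(Z=2 | obs) = 1/8 / 5/24 = 3/5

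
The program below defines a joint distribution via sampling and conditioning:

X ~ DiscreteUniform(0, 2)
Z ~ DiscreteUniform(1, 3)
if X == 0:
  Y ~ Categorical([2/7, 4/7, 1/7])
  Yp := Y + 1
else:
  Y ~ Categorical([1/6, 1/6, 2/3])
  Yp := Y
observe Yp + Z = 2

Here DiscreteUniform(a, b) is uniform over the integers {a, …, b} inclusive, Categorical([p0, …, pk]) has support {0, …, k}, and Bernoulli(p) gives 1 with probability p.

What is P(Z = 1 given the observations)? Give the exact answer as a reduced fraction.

Enumerate traces; 5 have nonzero weight after conditioning:
  (X=0, Z=1, Y=0) weight 2/63
  (X=1, Z=1, Y=1) weight 1/54
  (X=1, Z=2, Y=0) weight 1/54
  (X=2, Z=1, Y=1) weight 1/54
  (X=2, Z=2, Y=0) weight 1/54
Group by Z:
  weight(Z=1) = 13/189
  weight(Z=2) = 1/27
Total weight = 13/189 + 1/27 = 20/189
P(Z=1 | obs) = 13/189 / 20/189 = 13/20
P(Z=2 | obs) = 1/27 / 20/189 = 7/20

P(Z = 1 | obs) = 13/20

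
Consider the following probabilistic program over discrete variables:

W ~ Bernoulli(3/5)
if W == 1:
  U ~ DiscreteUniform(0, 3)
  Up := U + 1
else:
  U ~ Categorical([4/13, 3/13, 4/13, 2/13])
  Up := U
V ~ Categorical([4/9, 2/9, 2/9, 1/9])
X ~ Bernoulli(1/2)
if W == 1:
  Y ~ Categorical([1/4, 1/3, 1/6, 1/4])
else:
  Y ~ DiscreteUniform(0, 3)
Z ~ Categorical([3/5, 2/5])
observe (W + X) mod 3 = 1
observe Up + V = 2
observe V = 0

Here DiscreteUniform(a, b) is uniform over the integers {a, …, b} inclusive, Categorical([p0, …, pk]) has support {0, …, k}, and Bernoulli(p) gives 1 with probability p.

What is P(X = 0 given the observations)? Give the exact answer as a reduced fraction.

P(X = 0 | obs) = 39/71

Enumerate traces; 16 have nonzero weight after conditioning:
  (W=0, U=2, V=0, X=1, Y=0, Z=0) weight 4/975
  (W=0, U=2, V=0, X=1, Y=0, Z=1) weight 8/2925
  (W=0, U=2, V=0, X=1, Y=1, Z=0) weight 4/975
  (W=0, U=2, V=0, X=1, Y=1, Z=1) weight 8/2925
  (W=0, U=2, V=0, X=1, Y=2, Z=0) weight 4/975
  (W=0, U=2, V=0, X=1, Y=2, Z=1) weight 8/2925
  (W=0, U=2, V=0, X=1, Y=3, Z=0) weight 4/975
  (W=0, U=2, V=0, X=1, Y=3, Z=1) weight 8/2925
  (W=1, U=1, V=0, X=0, Y=0, Z=0) weight 1/200
  … 7 more
Group by X:
  weight(X=0) = 1/30
  weight(X=1) = 16/585
Total weight = 1/30 + 16/585 = 71/1170
P(X=0 | obs) = 1/30 / 71/1170 = 39/71
P(X=1 | obs) = 16/585 / 71/1170 = 32/71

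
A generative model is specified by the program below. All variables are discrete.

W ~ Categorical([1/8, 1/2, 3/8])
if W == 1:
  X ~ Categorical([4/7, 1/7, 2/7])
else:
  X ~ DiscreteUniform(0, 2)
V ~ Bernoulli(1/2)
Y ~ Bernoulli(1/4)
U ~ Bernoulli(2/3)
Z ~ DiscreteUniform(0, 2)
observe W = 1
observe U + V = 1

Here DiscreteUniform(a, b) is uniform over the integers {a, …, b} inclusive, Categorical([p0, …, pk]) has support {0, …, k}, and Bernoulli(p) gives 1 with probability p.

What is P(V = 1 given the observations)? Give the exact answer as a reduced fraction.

P(V = 1 | obs) = 1/3

Enumerate traces; 36 have nonzero weight after conditioning:
  (W=1, X=0, V=0, Y=0, U=1, Z=0) weight 1/42
  (W=1, X=0, V=0, Y=0, U=1, Z=1) weight 1/42
  (W=1, X=0, V=0, Y=0, U=1, Z=2) weight 1/42
  (W=1, X=0, V=0, Y=1, U=1, Z=0) weight 1/126
  (W=1, X=0, V=0, Y=1, U=1, Z=1) weight 1/126
  (W=1, X=0, V=0, Y=1, U=1, Z=2) weight 1/126
  (W=1, X=0, V=1, Y=0, U=0, Z=0) weight 1/84
  (W=1, X=0, V=1, Y=0, U=0, Z=1) weight 1/84
  … 28 more
Group by V:
  weight(V=0) = 1/6
  weight(V=1) = 1/12
Total weight = 1/6 + 1/12 = 1/4
P(V=0 | obs) = 1/6 / 1/4 = 2/3
P(V=1 | obs) = 1/12 / 1/4 = 1/3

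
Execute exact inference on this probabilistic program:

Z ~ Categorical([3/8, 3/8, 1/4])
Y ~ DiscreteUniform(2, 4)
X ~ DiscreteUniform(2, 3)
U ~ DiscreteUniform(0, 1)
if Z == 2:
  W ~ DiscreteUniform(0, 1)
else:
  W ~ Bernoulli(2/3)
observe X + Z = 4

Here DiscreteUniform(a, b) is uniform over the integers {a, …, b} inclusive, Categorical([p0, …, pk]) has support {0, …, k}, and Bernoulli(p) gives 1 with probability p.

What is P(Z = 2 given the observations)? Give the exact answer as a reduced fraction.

Enumerate traces; 24 have nonzero weight after conditioning:
  (Z=1, Y=2, X=3, U=0, W=0) weight 1/96
  (Z=1, Y=2, X=3, U=0, W=1) weight 1/48
  (Z=1, Y=2, X=3, U=1, W=0) weight 1/96
  (Z=1, Y=2, X=3, U=1, W=1) weight 1/48
  (Z=1, Y=3, X=3, U=0, W=0) weight 1/96
  (Z=1, Y=3, X=3, U=0, W=1) weight 1/48
  (Z=1, Y=3, X=3, U=1, W=0) weight 1/96
  (Z=1, Y=3, X=3, U=1, W=1) weight 1/48
  (Z=2, Y=2, X=2, U=0, W=0) weight 1/96
  … 15 more
Group by Z:
  weight(Z=1) = 3/16
  weight(Z=2) = 1/8
Total weight = 3/16 + 1/8 = 5/16
P(Z=1 | obs) = 3/16 / 5/16 = 3/5
P(Z=2 | obs) = 1/8 / 5/16 = 2/5

P(Z = 2 | obs) = 2/5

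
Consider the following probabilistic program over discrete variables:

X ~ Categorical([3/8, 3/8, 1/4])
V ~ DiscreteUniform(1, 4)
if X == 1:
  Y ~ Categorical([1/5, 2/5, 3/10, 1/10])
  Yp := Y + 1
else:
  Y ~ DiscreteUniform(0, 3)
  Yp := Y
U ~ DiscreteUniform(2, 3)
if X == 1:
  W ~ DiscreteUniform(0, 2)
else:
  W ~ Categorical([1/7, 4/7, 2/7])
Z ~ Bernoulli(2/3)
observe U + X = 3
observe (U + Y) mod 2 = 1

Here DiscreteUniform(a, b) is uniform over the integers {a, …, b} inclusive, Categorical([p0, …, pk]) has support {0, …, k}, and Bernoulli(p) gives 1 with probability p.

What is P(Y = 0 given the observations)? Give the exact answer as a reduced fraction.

Enumerate traces; 96 have nonzero weight after conditioning:
  (X=0, V=1, Y=0, U=3, W=0, Z=0) weight 1/1792
  (X=0, V=1, Y=0, U=3, W=0, Z=1) weight 1/896
  (X=0, V=1, Y=0, U=3, W=1, Z=0) weight 1/448
  (X=0, V=1, Y=0, U=3, W=1, Z=1) weight 1/224
  (X=0, V=1, Y=0, U=3, W=2, Z=0) weight 1/896
  (X=0, V=1, Y=0, U=3, W=2, Z=1) weight 1/448
  (X=0, V=1, Y=2, U=3, W=0, Z=0) weight 1/1792
  (X=0, V=1, Y=2, U=3, W=0, Z=1) weight 1/896
  (X=1, V=1, Y=1, U=2, W=0, Z=0) weight 1/480
  (X=1, V=1, Y=3, U=2, W=0, Z=0) weight 1/1920
  … 86 more
Group by Y:
  weight(Y=0) = 3/64
  weight(Y=1) = 3/40
  weight(Y=2) = 3/64
  weight(Y=3) = 3/160
Total weight = 3/64 + 3/40 + 3/64 + 3/160 = 3/16
P(Y=0 | obs) = 3/64 / 3/16 = 1/4
P(Y=1 | obs) = 3/40 / 3/16 = 2/5
P(Y=2 | obs) = 3/64 / 3/16 = 1/4
P(Y=3 | obs) = 3/160 / 3/16 = 1/10

P(Y = 0 | obs) = 1/4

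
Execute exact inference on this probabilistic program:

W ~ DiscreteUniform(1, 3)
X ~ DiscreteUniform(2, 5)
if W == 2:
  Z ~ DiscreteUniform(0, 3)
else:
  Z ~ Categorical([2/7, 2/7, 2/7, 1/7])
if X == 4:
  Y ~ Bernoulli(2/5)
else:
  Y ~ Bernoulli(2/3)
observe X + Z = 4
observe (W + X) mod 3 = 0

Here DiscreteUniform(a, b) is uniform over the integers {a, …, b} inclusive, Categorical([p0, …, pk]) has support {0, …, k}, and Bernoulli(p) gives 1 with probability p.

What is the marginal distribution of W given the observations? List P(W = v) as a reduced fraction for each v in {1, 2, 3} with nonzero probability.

P(W=1) = 8/23, P(W=2) = 7/23, P(W=3) = 8/23

Enumerate traces; 6 have nonzero weight after conditioning:
  (W=1, X=2, Z=2, Y=0) weight 1/126
  (W=1, X=2, Z=2, Y=1) weight 1/63
  (W=2, X=4, Z=0, Y=0) weight 1/80
  (W=2, X=4, Z=0, Y=1) weight 1/120
  (W=3, X=3, Z=1, Y=0) weight 1/126
  (W=3, X=3, Z=1, Y=1) weight 1/63
Group by W:
  weight(W=1) = 1/42
  weight(W=2) = 1/48
  weight(W=3) = 1/42
Total weight = 1/42 + 1/48 + 1/42 = 23/336
P(W=1 | obs) = 1/42 / 23/336 = 8/23
P(W=2 | obs) = 1/48 / 23/336 = 7/23
P(W=3 | obs) = 1/42 / 23/336 = 8/23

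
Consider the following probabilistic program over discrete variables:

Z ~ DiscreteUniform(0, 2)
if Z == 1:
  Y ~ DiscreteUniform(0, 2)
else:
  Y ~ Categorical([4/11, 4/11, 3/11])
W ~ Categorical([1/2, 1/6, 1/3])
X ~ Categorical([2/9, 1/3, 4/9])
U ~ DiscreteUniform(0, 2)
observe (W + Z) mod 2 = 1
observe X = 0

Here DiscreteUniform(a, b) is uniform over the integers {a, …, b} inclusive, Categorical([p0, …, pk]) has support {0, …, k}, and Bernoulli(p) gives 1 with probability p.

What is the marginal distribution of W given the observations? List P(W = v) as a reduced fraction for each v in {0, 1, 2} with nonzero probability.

P(W=0) = 3/7, P(W=1) = 2/7, P(W=2) = 2/7

Enumerate traces; 36 have nonzero weight after conditioning:
  (Z=0, Y=0, W=1, X=0, U=0) weight 4/2673
  (Z=0, Y=0, W=1, X=0, U=1) weight 4/2673
  (Z=0, Y=0, W=1, X=0, U=2) weight 4/2673
  (Z=0, Y=1, W=1, X=0, U=0) weight 4/2673
  (Z=0, Y=1, W=1, X=0, U=1) weight 4/2673
  (Z=0, Y=1, W=1, X=0, U=2) weight 4/2673
  (Z=0, Y=2, W=1, X=0, U=0) weight 1/891
  (Z=0, Y=2, W=1, X=0, U=1) weight 1/891
  (Z=1, Y=0, W=0, X=0, U=0) weight 1/243
  (Z=1, Y=0, W=2, X=0, U=0) weight 2/729
  … 26 more
Group by W:
  weight(W=0) = 1/27
  weight(W=1) = 2/81
  weight(W=2) = 2/81
Total weight = 1/27 + 2/81 + 2/81 = 7/81
P(W=0 | obs) = 1/27 / 7/81 = 3/7
P(W=1 | obs) = 2/81 / 7/81 = 2/7
P(W=2 | obs) = 2/81 / 7/81 = 2/7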